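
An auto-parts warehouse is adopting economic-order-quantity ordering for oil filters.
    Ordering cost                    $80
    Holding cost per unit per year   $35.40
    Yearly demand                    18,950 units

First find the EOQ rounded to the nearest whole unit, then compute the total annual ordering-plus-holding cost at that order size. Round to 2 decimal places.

$10,360.16

Q* = √(2·D·S / H) = √(2·18,950·80 / 35.4) = √85,649.7 ≈ 292.66 → Q = 293 units
Ordering: D/Q × S = 18,950/293 × $80 = $5,174.06
Holding:  Q/2 × H = 293/2 × $35.4 = $5,186.10
Total = $5,174.06 + $5,186.10 = $10,360.16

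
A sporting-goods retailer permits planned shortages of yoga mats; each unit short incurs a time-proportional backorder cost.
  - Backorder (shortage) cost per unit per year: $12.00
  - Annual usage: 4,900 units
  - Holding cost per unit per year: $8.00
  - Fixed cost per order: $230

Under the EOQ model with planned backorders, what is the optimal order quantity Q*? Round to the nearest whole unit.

685 units

Basic EOQ = √(2·4,900·230/8) = 530.801
Backorder adjustment √((H+b)/b) = √((8+12)/12) = 1.2910
Q* = 530.801 × 1.2910 ≈ 685.26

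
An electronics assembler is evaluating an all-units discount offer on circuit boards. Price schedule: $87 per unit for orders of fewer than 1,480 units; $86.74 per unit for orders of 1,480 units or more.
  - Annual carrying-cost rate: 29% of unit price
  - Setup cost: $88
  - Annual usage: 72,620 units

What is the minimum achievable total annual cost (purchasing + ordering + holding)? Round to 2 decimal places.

$6,321,991.15

H₁ = 29%×$87 = $25.2300;  H₂ = 29%×$86.74 = $25.1546
EOQ₁ = √(2×72,620×88/25.2300) = 711.75  (< 1,480, feasible at tier 1)
EOQ₂ = √(2×72,620×88/25.1546) = 712.81  (< 1,480 → use Q = 1,480 at tier-2 price)
TC(tier 1 (EOQ₁), Q≈711.7) = $6,335,897.38
TC(tier 2, Q≈1,480.0) = $6,321,991.15
Minimum at tier 2: $6,321,991.15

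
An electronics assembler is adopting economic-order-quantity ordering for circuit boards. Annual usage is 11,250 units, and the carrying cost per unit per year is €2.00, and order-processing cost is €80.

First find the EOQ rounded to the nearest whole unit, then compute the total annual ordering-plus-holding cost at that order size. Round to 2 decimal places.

Q* = √(2·D·S / H) = √(2·11,250·80 / 2) = √900,000.0 ≈ 948.68 → Q = 949 units
Annual ordering cost = (D/Q)·S = (11,250/949) × 80 = €948.37
Annual holding cost  = (Q/2)·H = (949/2) × 2 = €949.00
Total = €948.37 + €949.00 = €1,897.37

€1,897.37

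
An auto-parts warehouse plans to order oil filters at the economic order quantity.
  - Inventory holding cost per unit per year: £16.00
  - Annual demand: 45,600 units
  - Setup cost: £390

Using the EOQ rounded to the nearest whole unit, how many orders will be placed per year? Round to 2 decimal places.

Q* = √(2·D·S / H) = √(2·45,600·390 / 16) = √2,223,000.0 ≈ 1,490.97 → Q = 1,491
N = D/Q = 45,600/1,491 ≈ 30.584 orders/yr

30.58 orders per year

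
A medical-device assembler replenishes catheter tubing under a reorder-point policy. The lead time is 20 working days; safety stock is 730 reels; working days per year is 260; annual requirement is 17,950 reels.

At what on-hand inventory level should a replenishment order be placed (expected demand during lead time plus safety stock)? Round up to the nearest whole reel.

Daily demand d = 17,950 / 260 = 69.038 reels/day
Demand during lead time = 69.038 × 20 = 1,380.77
Reorder point = 1,380.77 + 730 = 2,110.77 → round up

2,111 reels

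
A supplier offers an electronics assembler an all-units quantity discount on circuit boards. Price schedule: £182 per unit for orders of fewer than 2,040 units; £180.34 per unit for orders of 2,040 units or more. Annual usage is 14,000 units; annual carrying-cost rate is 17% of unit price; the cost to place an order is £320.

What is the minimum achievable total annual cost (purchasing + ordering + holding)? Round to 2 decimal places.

£2,558,227.03

H₁ = 17%×£182 = £30.9400;  H₂ = 17%×£180.34 = £30.6578
EOQ₁ = √(2×14,000×320/30.9400) = 538.14  (< 2,040, feasible at tier 1)
EOQ₂ = √(2×14,000×320/30.6578) = 540.61  (< 2,040 → use Q = 2,040 at tier-2 price)
TC(tier 1 (EOQ₁), Q≈538.1) = £2,564,650.00
TC(tier 2, Q≈2,040.0) = £2,558,227.03
Minimum at tier 2: £2,558,227.03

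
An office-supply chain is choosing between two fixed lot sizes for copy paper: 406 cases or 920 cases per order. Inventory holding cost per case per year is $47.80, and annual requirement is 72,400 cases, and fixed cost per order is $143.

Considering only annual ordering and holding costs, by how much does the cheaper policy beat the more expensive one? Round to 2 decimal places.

$1,962.41

Annual cost at Q: ordering D·S/Q plus holding Q·H/2.
TC(406) = (72,400/406)×143 + (406/2)×47.8 = $35,203.89
TC(920) = (72,400/920)×143 + (920/2)×47.8 = $33,241.48
Cheaper: Q = 920.  Difference = $1,962.41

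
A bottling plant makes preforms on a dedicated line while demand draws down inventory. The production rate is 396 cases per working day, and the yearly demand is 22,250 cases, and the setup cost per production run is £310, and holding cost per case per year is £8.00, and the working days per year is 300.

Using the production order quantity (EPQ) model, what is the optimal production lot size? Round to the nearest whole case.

1,457 cases

Daily demand d = 22,250/300 = 74.167; p = 396; 1 − d/p = 0.81271
EPQ = √(2DS / (H(1 − d/p)))
    = √(2 × 22,250 × 310 / (8 × 0.81271)) ≈ 1,456.63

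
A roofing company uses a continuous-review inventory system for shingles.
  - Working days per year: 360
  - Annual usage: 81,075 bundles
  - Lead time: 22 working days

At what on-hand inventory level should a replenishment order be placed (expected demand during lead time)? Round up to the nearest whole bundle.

4,955 bundles

Daily demand d = 81,075 / 360 = 225.208 bundles/day
Demand during lead time = 225.208 × 22 = 4,954.58
Reorder point = 4,954.58 → round up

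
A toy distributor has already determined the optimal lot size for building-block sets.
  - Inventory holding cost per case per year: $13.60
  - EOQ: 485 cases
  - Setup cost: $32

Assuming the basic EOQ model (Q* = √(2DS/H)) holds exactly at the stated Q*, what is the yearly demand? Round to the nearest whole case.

49,985 cases per year

EOQ relation: Q² = 2DS/H, so rearrange for the unknown.
D = Q²H / (2S) = 485² × 13.6 / (2 × 32) = 49,985.31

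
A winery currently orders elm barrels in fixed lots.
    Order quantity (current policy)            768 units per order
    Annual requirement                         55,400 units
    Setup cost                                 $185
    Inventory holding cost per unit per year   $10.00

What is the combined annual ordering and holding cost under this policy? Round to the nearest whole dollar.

$17,185

Ordering: D/Q × S = 55,400/768 × $185 = $13,345.05
Holding:  Q/2 × H = 768/2 × $10 = $3,840.00
Total = $13,345.05 + $3,840.00 = $17,185.05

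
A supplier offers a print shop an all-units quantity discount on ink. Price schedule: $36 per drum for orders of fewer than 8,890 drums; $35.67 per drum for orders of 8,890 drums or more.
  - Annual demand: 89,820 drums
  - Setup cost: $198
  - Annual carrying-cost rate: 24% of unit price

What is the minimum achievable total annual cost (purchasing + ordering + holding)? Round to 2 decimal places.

H₁ = 24%×$36 = $8.6400;  H₂ = 24%×$35.67 = $8.5608
EOQ₁ = √(2×89,820×198/8.6400) = 2,028.98  (< 8,890, feasible at tier 1)
EOQ₂ = √(2×89,820×198/8.5608) = 2,038.34  (< 8,890 → use Q = 8,890 at tier-2 price)
TC(tier 1 (EOQ₁), Q≈2,029.0) = $3,251,050.37
TC(tier 2, Q≈8,890.0) = $3,243,932.65
Minimum at tier 2: $3,243,932.65

$3,243,932.65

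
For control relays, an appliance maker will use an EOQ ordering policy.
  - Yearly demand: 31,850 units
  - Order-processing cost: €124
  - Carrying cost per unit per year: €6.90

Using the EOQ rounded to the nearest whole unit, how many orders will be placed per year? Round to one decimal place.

29.8 orders per year

2DS/H = 2·31,850·124/6.9 = 1,144,753.62
EOQ = √1,144,753.62 ≈ 1,069.93 → Q = 1,070
Orders per year = D/Q = 31,850 / 1,070 = 29.766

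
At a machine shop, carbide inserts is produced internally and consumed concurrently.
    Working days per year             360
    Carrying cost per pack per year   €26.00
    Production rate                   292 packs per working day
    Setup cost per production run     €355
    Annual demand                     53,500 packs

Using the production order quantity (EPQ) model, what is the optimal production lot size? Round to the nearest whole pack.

1,725 packs

d = 53,500/360 = 148.6111 packs/day;  effective holding cost H(1 − d/p) = 26·(1 − 148.6111/292) = 12.76750
Q* = √(2DS / H_eff) = √(2·53,500·355 / 12.76750) ≈ 1,724.86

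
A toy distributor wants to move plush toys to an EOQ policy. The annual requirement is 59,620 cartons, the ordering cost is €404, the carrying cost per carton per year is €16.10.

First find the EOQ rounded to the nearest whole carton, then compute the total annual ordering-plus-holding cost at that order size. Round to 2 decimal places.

Q* = √(2·D·S / H) = √(2·59,620·404 / 16.1) = √2,992,109.3 ≈ 1,729.77 → Q = 1,730 cartons
Annual ordering cost = (D/Q)·S = (59,620/1,730) × 404 = €13,922.82
Annual holding cost  = (Q/2)·H = (1,730/2) × 16.1 = €13,926.50
Total = €13,922.82 + €13,926.50 = €27,849.32

€27,849.32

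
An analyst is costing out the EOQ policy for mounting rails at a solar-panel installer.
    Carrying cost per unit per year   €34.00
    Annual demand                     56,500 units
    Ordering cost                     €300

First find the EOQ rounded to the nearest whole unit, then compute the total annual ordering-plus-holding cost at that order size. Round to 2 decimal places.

€33,949.97

Q* = √(2·D·S / H) = √(2·56,500·300 / 34) = √997,058.8 ≈ 998.53 → Q = 999 units
Ordering: D/Q × S = 56,500/999 × €300 = €16,966.97
Holding:  Q/2 × H = 999/2 × €34 = €16,983.00
Total = €16,966.97 + €16,983.00 = €33,949.97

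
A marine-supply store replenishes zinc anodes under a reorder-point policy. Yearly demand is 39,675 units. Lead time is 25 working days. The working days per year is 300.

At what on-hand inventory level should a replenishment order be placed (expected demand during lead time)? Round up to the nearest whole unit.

Daily demand d = 39,675 / 300 = 132.250 units/day
Demand during lead time = 132.250 × 25 = 3,306.25
Reorder point = 3,306.25 → round up

3,307 units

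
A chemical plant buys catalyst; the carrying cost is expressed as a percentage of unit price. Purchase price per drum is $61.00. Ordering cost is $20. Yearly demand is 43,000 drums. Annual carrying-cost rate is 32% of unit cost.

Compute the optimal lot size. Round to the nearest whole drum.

297 drums

Holding cost per drum per year: H = 32% × $61 = $19.5200
Optimal lot size Q* = (2 × 43,000 × $20 / $19.52)^½ ≈ 296.84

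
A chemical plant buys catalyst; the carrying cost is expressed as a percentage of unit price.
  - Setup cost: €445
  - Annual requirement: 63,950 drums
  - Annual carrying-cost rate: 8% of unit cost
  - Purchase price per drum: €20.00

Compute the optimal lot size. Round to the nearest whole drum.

5,964 drums

Carrying cost H = €20 × 8% = €1.6000/drum/yr
Optimal lot size Q* = (2 × 63,950 × €445 / €1.6)^½ ≈ 5,964.24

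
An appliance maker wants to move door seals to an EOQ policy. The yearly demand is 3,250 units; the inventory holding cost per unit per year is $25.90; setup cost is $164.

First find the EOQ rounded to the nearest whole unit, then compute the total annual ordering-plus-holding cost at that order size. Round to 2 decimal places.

$5,254.47

EOQ = √(2DS/H) = √(2 × 3,250 × 164 / 25.9)
    = √(41,158.30) ≈ 202.88 → Q = 203 units
Annual ordering cost = (D/Q)·S = (3,250/203) × 164 = $2,625.62
Annual holding cost  = (Q/2)·H = (203/2) × 25.9 = $2,628.85
Total = $2,625.62 + $2,628.85 = $5,254.47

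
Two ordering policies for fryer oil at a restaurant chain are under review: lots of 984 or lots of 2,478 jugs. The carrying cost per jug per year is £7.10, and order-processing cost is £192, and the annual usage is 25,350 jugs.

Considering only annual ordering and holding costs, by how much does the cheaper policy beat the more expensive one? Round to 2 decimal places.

Annual cost at Q: ordering D·S/Q plus holding Q·H/2.
TC(984) = (25,350/984)×192 + (984/2)×7.1 = £8,439.54
TC(2,478) = (25,350/2,478)×192 + (2,478/2)×7.1 = £10,761.06
Cheaper: Q = 984.  Difference = £2,321.52

£2,321.52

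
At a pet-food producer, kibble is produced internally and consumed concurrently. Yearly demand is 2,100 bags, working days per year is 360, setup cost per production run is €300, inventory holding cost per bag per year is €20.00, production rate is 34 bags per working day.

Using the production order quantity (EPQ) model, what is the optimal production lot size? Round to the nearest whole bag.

276 bags

Daily demand d = 2,100/360 = 5.833; p = 34; 1 − d/p = 0.82843
EPQ = √(2DS / (H(1 − d/p)))
    = √(2 × 2,100 × 300 / (20 × 0.82843)) ≈ 275.77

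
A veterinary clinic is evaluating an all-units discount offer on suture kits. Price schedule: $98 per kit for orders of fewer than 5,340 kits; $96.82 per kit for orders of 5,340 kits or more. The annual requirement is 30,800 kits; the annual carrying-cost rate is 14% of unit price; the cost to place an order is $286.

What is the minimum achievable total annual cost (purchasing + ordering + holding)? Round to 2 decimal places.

$3,019,896.90

H₁ = 14%×$98 = $13.7200;  H₂ = 14%×$96.82 = $13.5548
EOQ₁ = √(2×30,800×286/13.7200) = 1,133.17  (< 5,340, feasible at tier 1)
EOQ₂ = √(2×30,800×286/13.5548) = 1,140.06  (< 5,340 → use Q = 5,340 at tier-2 price)
TC(tier 1 (EOQ₁), Q≈1,133.2) = $3,033,947.14
TC(tier 2, Q≈5,340.0) = $3,019,896.90
Minimum at tier 2: $3,019,896.90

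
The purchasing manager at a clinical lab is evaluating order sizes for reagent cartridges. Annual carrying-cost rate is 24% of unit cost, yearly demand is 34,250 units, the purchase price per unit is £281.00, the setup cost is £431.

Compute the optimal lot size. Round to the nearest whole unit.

Holding cost per unit per year: H = 24% × £281 = £67.4400
Q* = √(2·D·S / H) = √(2·34,250·431 / 67.44) = √437,774.3 ≈ 661.65

662 units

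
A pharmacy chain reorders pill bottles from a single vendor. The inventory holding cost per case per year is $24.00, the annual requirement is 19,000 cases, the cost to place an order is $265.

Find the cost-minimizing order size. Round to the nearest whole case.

648 cases

EOQ = √(2DS/H) = √(2 × 19,000 × 265 / 24)
    = √(419,583.33) ≈ 647.75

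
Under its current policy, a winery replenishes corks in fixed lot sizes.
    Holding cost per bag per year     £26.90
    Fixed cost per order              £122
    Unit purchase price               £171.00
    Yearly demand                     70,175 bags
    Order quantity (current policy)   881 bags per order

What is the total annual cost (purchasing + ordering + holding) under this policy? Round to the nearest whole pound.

£12,021,492

Ordering: D/Q × S = 70,175/881 × £122 = £9,717.76
Holding:  Q/2 × H = 881/2 × £26.9 = £11,849.45
Purchase cost = D·C = 70,175 × 171 = £11,999,925.00
Total = £9,717.76 + £11,849.45 + £11,999,925.00 = £12,021,492.21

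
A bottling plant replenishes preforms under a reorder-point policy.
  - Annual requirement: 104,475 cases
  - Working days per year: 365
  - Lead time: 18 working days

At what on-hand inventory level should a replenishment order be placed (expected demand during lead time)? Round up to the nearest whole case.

5,153 cases

Daily demand d = 104,475 / 365 = 286.233 cases/day
Demand during lead time = 286.233 × 18 = 5,152.19
Reorder point = 5,152.19 → round up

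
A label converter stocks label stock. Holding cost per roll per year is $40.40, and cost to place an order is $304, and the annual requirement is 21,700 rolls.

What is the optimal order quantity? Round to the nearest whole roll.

2DS/H = 2·21,700·304/40.4 = 326,574.26
EOQ = √326,574.26 ≈ 571.47

571 rolls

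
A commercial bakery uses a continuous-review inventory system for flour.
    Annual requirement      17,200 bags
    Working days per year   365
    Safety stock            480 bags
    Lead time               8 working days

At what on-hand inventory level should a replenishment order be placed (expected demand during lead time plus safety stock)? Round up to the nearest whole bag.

857 bags

Daily demand d = 17,200 / 365 = 47.123 bags/day
Demand during lead time = 47.123 × 8 = 376.99
Reorder point = 376.99 + 480 = 856.99 → round up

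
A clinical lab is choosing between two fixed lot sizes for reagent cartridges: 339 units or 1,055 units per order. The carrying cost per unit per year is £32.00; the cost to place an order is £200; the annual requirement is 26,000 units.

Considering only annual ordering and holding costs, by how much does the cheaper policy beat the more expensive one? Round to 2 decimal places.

TC(Q) = (D/Q)S + (Q/2)H
TC(339) = (26,000/339)×200 + (339/2)×32 = £20,763.23
TC(1,055) = (26,000/1,055)×200 + (1,055/2)×32 = £21,808.91
|ΔTC| = |£20,763.23 − £21,808.91| = £1,045.68

£1,045.68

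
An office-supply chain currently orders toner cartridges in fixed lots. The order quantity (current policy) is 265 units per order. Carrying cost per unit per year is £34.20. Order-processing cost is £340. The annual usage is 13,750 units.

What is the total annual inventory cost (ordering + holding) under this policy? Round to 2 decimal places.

£22,173.01

Orders/yr = 13,750/265 = 51.887; ordering cost = 51.887 × £340 = £17,641.51
Average inventory = 265/2 = 132.5; holding cost = 132.5 × £34.2 = £4,531.50
Total = £17,641.51 + £4,531.50 = £22,173.01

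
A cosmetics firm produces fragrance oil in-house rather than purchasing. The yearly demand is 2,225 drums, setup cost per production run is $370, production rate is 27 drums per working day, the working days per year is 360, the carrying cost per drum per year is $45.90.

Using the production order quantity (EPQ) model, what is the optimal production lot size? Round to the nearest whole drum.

d = 2,225/360 = 6.1806 drums/day;  effective holding cost H(1 − d/p) = 45.9·(1 − 6.1806/27) = 35.39306
Q* = √(2DS / H_eff) = √(2·2,225·370 / 35.39306) ≈ 215.69

216 drums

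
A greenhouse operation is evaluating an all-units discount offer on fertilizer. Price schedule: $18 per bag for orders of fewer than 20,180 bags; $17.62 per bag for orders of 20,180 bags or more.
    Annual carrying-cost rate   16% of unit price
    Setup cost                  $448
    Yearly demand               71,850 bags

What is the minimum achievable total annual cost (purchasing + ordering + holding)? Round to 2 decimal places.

$1,296,037.81

H₁ = 16%×$18 = $2.8800;  H₂ = 16%×$17.62 = $2.8192
EOQ₁ = √(2×71,850×448/2.8800) = 4,727.93  (< 20,180, feasible at tier 1)
EOQ₂ = √(2×71,850×448/2.8192) = 4,778.64  (< 20,180 → use Q = 20,180 at tier-2 price)
TC(tier 1 (EOQ₁), Q≈4,727.9) = $1,306,916.44
TC(tier 2, Q≈20,180.0) = $1,296,037.81
Minimum at tier 2: $1,296,037.81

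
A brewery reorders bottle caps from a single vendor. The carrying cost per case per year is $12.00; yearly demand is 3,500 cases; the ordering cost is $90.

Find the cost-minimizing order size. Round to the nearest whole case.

229 cases

2DS/H = 2·3,500·90/12 = 52,500.00
EOQ = √52,500.00 ≈ 229.13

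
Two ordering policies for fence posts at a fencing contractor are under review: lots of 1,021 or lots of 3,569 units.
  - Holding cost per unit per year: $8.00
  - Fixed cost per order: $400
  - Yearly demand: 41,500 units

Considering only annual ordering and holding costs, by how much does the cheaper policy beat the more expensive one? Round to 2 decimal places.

Annual cost at Q: ordering D·S/Q plus holding Q·H/2.
TC(1,021) = (41,500/1,021)×400 + (1,021/2)×8 = $20,342.57
TC(3,569) = (41,500/3,569)×400 + (3,569/2)×8 = $18,927.16
Lots of 3,569 are cheaper by $1,415.41.

$1,415.41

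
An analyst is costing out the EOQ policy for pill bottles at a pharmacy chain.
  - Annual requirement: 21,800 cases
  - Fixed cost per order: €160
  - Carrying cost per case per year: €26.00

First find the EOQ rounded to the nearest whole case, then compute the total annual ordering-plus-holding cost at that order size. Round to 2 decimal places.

€13,467.59

2DS/H = 2·21,800·160/26 = 268,307.69
EOQ = √268,307.69 ≈ 517.98 → Q = 518 cases
Ordering: D/Q × S = 21,800/518 × €160 = €6,733.59
Holding:  Q/2 × H = 518/2 × €26 = €6,734.00
Total = €6,733.59 + €6,734.00 = €13,467.59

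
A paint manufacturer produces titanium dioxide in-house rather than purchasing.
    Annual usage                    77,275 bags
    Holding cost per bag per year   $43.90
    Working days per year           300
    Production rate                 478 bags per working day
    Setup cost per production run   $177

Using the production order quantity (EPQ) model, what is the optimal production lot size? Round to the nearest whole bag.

d = 77,275/300 = 257.5833 bags/day;  effective holding cost H(1 − d/p) = 43.9·(1 − 257.5833/478) = 20.24329
Q* = √(2DS / H_eff) = √(2·77,275·177 / 20.24329) ≈ 1,162.47

1,162 bags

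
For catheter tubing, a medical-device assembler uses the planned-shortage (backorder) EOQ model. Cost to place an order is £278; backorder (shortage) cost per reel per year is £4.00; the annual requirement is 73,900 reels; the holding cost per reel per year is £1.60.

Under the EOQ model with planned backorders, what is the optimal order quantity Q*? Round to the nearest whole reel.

Basic EOQ = √(2·73,900·278/1.6) = 5,067.568
Backorder adjustment √((H+b)/b) = √((1.6+4)/4) = 1.1832
Q* = 5,067.568 × 1.1832 ≈ 5,996.03

5,996 reels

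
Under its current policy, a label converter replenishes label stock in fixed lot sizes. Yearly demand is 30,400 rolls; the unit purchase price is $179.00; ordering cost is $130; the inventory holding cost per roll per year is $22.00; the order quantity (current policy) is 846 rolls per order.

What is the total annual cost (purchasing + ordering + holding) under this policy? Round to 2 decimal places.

$5,455,577.39

Ordering: D/Q × S = 30,400/846 × $130 = $4,671.39
Holding:  Q/2 × H = 846/2 × $22 = $9,306.00
Purchase cost = D·C = 30,400 × 179 = $5,441,600.00
Total = $4,671.39 + $9,306.00 + $5,441,600.00 = $5,455,577.39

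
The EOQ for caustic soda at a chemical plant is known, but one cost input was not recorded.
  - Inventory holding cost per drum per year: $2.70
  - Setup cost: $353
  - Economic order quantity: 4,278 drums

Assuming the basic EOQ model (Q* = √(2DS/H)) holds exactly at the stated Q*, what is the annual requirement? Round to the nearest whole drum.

Since Q* = (2DS/H)^½, squaring gives Q*²·H = 2DS.
D = Q²H / (2S) = 4,278² × 2.7 / (2 × 353) = 69,990.75

69,991 drums per year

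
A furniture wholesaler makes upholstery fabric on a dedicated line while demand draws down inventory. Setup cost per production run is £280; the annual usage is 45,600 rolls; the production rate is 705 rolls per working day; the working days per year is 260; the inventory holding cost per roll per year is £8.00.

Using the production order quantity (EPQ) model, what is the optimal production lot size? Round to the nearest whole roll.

d = 45,600/260 = 175.3846 rolls/day;  effective holding cost H(1 − d/p) = 8·(1 − 175.3846/705) = 6.00982
Q* = √(2DS / H_eff) = √(2·45,600·280 / 6.00982) ≈ 2,061.32

2,061 rolls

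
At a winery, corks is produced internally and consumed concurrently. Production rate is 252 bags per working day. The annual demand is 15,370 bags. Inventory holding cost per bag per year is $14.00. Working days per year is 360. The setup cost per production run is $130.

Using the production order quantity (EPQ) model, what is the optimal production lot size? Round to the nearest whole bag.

586 bags

d = 15,370/360 = 42.6944 bags/day;  effective holding cost H(1 − d/p) = 14·(1 − 42.6944/252) = 11.62809
Q* = √(2DS / H_eff) = √(2·15,370·130 / 11.62809) ≈ 586.23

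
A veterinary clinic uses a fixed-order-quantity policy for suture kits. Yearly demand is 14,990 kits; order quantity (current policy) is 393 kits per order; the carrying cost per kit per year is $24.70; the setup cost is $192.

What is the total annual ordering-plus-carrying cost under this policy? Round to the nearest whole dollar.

$12,177

Annual ordering cost = (D/Q)·S = (14,990/393) × 192 = $7,323.36
Annual holding cost  = (Q/2)·H = (393/2) × 24.7 = $4,853.55
Total = $7,323.36 + $4,853.55 = $12,176.91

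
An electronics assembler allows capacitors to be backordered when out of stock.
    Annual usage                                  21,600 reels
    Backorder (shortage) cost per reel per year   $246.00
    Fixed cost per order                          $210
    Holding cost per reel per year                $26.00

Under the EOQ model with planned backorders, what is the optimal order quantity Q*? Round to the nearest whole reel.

Q* = √(2DS/H) · √((H + b)/b)
   = √(2 × 21,600 × 210 / 26) · √((26 + 246) / 246)
   = 590.697 × 1.0515 ≈ 621.13

621 reels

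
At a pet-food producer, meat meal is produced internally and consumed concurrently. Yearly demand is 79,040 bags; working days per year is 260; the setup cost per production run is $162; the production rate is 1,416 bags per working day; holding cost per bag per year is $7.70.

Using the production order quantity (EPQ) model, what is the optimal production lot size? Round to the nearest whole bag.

d = 79,040/260 = 304.0000 bags/day;  effective holding cost H(1 − d/p) = 7.7·(1 − 304.0000/1416) = 6.04689
Q* = √(2DS / H_eff) = √(2·79,040·162 / 6.04689) ≈ 2,057.93

2,058 bags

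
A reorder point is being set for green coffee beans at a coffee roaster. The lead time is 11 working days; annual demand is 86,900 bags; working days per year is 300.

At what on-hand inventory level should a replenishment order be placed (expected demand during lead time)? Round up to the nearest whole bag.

3,187 bags

Daily demand d = 86,900 / 300 = 289.667 bags/day
Demand during lead time = 289.667 × 11 = 3,186.33
Reorder point = 3,186.33 → round up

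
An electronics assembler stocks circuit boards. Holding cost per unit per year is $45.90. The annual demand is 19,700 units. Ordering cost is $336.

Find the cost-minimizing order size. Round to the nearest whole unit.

Optimal lot size Q* = (2 × 19,700 × $336 / $45.9)^½ ≈ 537.05

537 units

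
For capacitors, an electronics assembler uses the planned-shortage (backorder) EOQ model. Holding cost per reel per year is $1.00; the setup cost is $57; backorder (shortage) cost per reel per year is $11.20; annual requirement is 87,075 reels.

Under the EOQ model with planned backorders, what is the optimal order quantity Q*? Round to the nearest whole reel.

3,288 reels

Q* = √(2DS/H) · √((H + b)/b)
   = √(2 × 87,075 × 57 / 1) · √((1 + 11.2) / 11.2)
   = 3,150.643 × 1.0437 ≈ 3,288.29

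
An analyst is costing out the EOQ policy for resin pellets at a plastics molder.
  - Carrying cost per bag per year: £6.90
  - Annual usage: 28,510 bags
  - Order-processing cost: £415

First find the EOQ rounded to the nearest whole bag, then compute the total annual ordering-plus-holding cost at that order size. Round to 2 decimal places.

Q* = √(2·D·S / H) = √(2·28,510·415 / 6.9) = √3,429,463.8 ≈ 1,851.88 → Q = 1,852 bags
Annual ordering cost = (D/Q)·S = (28,510/1,852) × 415 = £6,388.58
Annual holding cost  = (Q/2)·H = (1,852/2) × 6.9 = £6,389.40
Total = £6,388.58 + £6,389.40 = £12,777.98

£12,777.98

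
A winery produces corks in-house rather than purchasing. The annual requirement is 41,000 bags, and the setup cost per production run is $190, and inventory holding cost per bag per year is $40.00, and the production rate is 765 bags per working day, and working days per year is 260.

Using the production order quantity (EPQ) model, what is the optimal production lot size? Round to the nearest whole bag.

d = 41,000/260 = 157.6923 bags/day;  effective holding cost H(1 − d/p) = 40·(1 − 157.6923/765) = 31.75465
Q* = √(2DS / H_eff) = √(2·41,000·190 / 31.75465) ≈ 700.45

700 bags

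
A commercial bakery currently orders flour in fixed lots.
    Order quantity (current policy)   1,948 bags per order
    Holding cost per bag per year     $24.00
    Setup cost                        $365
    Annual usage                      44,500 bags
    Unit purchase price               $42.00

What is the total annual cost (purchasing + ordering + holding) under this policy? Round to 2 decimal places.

Annual ordering cost = (D/Q)·S = (44,500/1,948) × 365 = $8,338.04
Annual holding cost  = (Q/2)·H = (1,948/2) × 24 = $23,376.00
Purchase cost = D·C = 44,500 × 42 = $1,869,000.00
Total = $8,338.04 + $23,376.00 + $1,869,000.00 = $1,900,714.04

$1,900,714.04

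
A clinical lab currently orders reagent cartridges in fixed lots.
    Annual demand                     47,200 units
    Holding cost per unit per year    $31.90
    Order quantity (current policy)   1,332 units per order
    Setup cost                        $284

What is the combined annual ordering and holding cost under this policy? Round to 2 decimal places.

$31,309.06

Ordering: D/Q × S = 47,200/1,332 × $284 = $10,063.66
Holding:  Q/2 × H = 1,332/2 × $31.9 = $21,245.40
Total = $10,063.66 + $21,245.40 = $31,309.06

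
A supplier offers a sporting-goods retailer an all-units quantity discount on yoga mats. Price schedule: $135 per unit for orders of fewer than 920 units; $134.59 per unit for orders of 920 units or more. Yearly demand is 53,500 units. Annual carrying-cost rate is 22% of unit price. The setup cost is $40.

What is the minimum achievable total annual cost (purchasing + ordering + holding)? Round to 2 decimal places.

$7,216,511.59

H₁ = 22%×$135 = $29.7000;  H₂ = 22%×$134.59 = $29.6098
EOQ₁ = √(2×53,500×40/29.7000) = 379.62  (< 920, feasible at tier 1)
EOQ₂ = √(2×53,500×40/29.6098) = 380.19  (< 920 → use Q = 920 at tier-2 price)
TC(tier 1 (EOQ₁), Q≈379.6) = $7,233,774.57
TC(tier 2, Q≈920.0) = $7,216,511.59
Minimum at tier 2: $7,216,511.59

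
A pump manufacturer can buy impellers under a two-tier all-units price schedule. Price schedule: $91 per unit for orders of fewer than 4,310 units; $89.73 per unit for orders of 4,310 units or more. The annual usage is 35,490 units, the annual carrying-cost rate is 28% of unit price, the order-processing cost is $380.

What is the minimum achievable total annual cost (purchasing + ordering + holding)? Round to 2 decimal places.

H₁ = 28%×$91 = $25.4800;  H₂ = 28%×$89.73 = $25.1244
EOQ₁ = √(2×35,490×380/25.4800) = 1,028.87  (< 4,310, feasible at tier 1)
EOQ₂ = √(2×35,490×380/25.1244) = 1,036.12  (< 4,310 → use Q = 4,310 at tier-2 price)
TC(tier 1 (EOQ₁), Q≈1,028.9) = $3,255,805.58
TC(tier 2, Q≈4,310.0) = $3,241,789.83
Minimum at tier 2: $3,241,789.83

$3,241,789.83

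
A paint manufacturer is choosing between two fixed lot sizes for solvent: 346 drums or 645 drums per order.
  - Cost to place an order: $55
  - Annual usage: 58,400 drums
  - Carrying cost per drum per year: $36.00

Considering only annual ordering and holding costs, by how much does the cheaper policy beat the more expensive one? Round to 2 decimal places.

$1,078.61

For each Q, cost = (D/Q)·S + (Q/2)·H.
TC(346) = (58,400/346)×55 + (346/2)×36 = $15,511.24
TC(645) = (58,400/645)×55 + (645/2)×36 = $16,589.84
Lots of 346 are cheaper by $1,078.61.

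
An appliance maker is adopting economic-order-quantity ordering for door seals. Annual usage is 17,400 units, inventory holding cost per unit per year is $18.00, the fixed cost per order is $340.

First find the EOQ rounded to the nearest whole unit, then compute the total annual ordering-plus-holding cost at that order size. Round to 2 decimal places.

Q* = √(2·D·S / H) = √(2·17,400·340 / 18) = √657,333.3 ≈ 810.76 → Q = 811 units
Annual ordering cost = (D/Q)·S = (17,400/811) × 340 = $7,294.70
Annual holding cost  = (Q/2)·H = (811/2) × 18 = $7,299.00
Total = $7,294.70 + $7,299.00 = $14,593.70

$14,593.70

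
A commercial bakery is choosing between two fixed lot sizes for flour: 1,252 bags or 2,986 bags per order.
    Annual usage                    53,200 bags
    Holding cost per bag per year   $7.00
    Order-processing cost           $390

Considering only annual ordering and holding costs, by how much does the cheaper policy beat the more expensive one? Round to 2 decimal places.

Annual cost at Q: ordering D·S/Q plus holding Q·H/2.
TC(1,252) = (53,200/1,252)×390 + (1,252/2)×7 = $20,953.88
TC(2,986) = (53,200/2,986)×390 + (2,986/2)×7 = $17,399.43
Cheaper: Q = 2,986.  Difference = $3,554.46

$3,554.46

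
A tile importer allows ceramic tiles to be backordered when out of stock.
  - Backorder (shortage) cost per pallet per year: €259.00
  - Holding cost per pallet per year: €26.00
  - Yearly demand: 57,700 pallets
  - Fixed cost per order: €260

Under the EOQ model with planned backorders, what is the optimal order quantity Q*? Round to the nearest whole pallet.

1,127 pallets

Q* = √(2DS/H) · √((H + b)/b)
   = √(2 × 57,700 × 260 / 26) · √((26 + 259) / 259)
   = 1,074.244 × 1.0490 ≈ 1,126.87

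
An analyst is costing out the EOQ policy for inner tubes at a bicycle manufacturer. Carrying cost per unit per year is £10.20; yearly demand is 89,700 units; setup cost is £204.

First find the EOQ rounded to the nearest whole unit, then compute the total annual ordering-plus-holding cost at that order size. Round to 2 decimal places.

EOQ = √(2DS/H) = √(2 × 89,700 × 204 / 10.2)
    = √(3,588,000.00) ≈ 1,894.20 → Q = 1,894 units
Orders/yr = 89,700/1,894 = 47.360; ordering cost = 47.360 × £204 = £9,661.46
Average inventory = 1,894/2 = 947; holding cost = 947 × £10.2 = £9,659.40
Total = £9,661.46 + £9,659.40 = £19,320.86

£19,320.86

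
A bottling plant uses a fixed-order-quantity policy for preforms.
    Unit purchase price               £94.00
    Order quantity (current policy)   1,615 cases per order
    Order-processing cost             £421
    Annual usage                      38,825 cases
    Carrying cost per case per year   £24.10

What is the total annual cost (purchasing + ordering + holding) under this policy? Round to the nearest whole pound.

Orders/yr = 38,825/1,615 = 24.040; ordering cost = 24.040 × £421 = £10,120.94
Average inventory = 1,615/2 = 807.5; holding cost = 807.5 × £24.1 = £19,460.75
Purchase cost = D·C = 38,825 × 94 = £3,649,550.00
Total = £10,120.94 + £19,460.75 + £3,649,550.00 = £3,679,131.69

£3,679,132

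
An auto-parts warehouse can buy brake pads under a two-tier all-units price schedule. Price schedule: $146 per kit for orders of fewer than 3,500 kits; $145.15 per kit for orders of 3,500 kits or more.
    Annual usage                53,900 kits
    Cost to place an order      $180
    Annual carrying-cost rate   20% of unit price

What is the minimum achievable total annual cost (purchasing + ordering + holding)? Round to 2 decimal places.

H₁ = 20%×$146 = $29.2000;  H₂ = 20%×$145.15 = $29.0300
EOQ₁ = √(2×53,900×180/29.2000) = 815.18  (< 3,500, feasible at tier 1)
EOQ₂ = √(2×53,900×180/29.0300) = 817.56  (< 3,500 → use Q = 3,500 at tier-2 price)
TC(tier 1 (EOQ₁), Q≈815.2) = $7,893,203.29
TC(tier 2, Q≈3,500.0) = $7,877,159.50
Minimum at tier 2: $7,877,159.50

$7,877,159.50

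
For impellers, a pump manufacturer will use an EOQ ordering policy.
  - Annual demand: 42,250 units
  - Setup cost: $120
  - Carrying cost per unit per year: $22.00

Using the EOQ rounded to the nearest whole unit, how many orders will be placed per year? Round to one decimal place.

EOQ = √(2DS/H) = √(2 × 42,250 × 120 / 22)
    = √(460,909.09) ≈ 678.90 → Q = 679
Orders per year = D/Q = 42,250 / 679 = 62.224

62.2 orders per year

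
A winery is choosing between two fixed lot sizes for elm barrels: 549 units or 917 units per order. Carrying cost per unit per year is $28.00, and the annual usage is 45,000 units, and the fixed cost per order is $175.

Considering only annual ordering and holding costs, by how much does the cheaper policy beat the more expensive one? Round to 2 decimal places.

$604.48

TC(Q) = (D/Q)S + (Q/2)H
TC(549) = (45,000/549)×175 + (549/2)×28 = $22,030.26
TC(917) = (45,000/917)×175 + (917/2)×28 = $21,425.79
Lots of 917 are cheaper by $604.48.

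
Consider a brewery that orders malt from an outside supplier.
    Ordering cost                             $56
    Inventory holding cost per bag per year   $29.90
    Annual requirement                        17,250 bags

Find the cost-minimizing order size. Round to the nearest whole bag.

2DS/H = 2·17,250·56/29.9 = 64,615.38
EOQ = √64,615.38 ≈ 254.20

254 bags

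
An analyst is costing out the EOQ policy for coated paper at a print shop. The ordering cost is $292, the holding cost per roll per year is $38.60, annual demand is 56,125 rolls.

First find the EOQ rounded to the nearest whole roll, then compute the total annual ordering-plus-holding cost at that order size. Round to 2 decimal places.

$35,569.55

Q* = √(2·D·S / H) = √(2·56,125·292 / 38.6) = √849,145.1 ≈ 921.49 → Q = 921 rolls
Annual ordering cost = (D/Q)·S = (56,125/921) × 292 = $17,794.25
Annual holding cost  = (Q/2)·H = (921/2) × 38.6 = $17,775.30
Total = $17,794.25 + $17,775.30 = $35,569.55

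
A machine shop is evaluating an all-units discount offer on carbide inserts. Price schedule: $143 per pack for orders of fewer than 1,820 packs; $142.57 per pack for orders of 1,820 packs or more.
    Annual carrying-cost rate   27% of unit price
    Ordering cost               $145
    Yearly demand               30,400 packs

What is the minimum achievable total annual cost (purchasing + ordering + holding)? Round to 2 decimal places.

H₁ = 27%×$143 = $38.6100;  H₂ = 27%×$142.57 = $38.4939
EOQ₁ = √(2×30,400×145/38.6100) = 477.84  (< 1,820, feasible at tier 1)
EOQ₂ = √(2×30,400×145/38.4939) = 478.56  (< 1,820 → use Q = 1,820 at tier-2 price)
TC(tier 1 (EOQ₁), Q≈477.8) = $4,365,649.55
TC(tier 2, Q≈1,820.0) = $4,371,579.43
Minimum at tier 1 (EOQ₁): $4,365,649.55

$4,365,649.55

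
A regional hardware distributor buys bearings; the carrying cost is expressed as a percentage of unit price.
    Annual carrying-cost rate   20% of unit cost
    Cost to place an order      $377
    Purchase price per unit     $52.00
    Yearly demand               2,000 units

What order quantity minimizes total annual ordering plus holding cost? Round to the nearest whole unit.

Carrying cost H = $52 × 20% = $10.4000/unit/yr
EOQ = √(2DS/H) = √(2 × 2,000 × 377 / 10.4)
    = √(145,000.00) ≈ 380.79

381 units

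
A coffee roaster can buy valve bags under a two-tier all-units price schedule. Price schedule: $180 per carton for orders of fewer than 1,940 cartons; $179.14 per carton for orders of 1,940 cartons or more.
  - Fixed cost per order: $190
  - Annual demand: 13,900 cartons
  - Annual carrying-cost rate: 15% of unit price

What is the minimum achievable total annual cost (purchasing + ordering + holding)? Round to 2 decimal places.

$2,513,942.11

H₁ = 15%×$180 = $27.0000;  H₂ = 15%×$179.14 = $26.8710
EOQ₁ = √(2×13,900×190/27.0000) = 442.30  (< 1,940, feasible at tier 1)
EOQ₂ = √(2×13,900×190/26.8710) = 443.36  (< 1,940 → use Q = 1,940 at tier-2 price)
TC(tier 1 (EOQ₁), Q≈442.3) = $2,513,942.11
TC(tier 2, Q≈1,940.0) = $2,517,472.21
Minimum at tier 1 (EOQ₁): $2,513,942.11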